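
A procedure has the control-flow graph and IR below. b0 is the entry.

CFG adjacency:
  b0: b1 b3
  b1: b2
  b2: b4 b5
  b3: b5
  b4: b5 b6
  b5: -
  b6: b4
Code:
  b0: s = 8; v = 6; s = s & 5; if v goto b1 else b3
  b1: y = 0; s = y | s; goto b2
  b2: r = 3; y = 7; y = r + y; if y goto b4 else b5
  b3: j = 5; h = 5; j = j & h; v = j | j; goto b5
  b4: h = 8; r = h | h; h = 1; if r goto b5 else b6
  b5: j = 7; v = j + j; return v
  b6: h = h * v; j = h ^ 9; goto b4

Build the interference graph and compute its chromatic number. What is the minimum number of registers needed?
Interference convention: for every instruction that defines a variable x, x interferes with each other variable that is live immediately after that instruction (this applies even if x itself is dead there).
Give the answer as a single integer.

Block summaries:
  b0: {s,v} / ∅
  b1: {s,y} / {s}
  b2: {r,y} / ∅
  b3: {h,j,v} / ∅
  b4: {h,r} / ∅
  b5: {j,v} / ∅
  b6: {h,j} / {h,v}

Liveness:
  b0 li=∅ lo={s,v}
  b1 li={s,v} lo={v}
  b2 li={v} lo={v}
  b3 li=∅ lo=∅
  b4 li={v} lo={h,v}
  b5 li=∅ lo=∅
  b6 li={h,v} lo={v}

Interfere edges:
  h — {j,r,v}
  j — {h,v}
  r — {h,v,y}
  s — {v,y}
  v — {h,j,r,s,y}
  y — {r,s,v}

Colouring:
  clique {h,j,v} ⇒ need ≥ 3
  assign h→R1 j→R2 r→R2 s→R2 v→R0 y→R1 — no edge inside a register ⇒ χ ≤ 3
  χ = 3

Answer: 3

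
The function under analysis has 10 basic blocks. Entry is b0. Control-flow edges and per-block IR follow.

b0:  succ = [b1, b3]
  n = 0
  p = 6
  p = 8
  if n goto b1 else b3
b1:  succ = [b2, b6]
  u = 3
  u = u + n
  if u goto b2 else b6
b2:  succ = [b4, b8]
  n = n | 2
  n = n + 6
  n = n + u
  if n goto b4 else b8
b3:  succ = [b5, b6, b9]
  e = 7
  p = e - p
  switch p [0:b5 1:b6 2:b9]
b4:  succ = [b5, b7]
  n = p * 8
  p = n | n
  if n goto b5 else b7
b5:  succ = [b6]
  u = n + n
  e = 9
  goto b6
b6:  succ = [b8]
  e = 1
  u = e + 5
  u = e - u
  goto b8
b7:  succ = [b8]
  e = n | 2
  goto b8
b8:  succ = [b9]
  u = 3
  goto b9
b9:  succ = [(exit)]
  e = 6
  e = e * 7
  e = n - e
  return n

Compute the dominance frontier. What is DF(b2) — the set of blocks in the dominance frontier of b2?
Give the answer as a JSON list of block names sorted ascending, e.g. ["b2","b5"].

idom tree: b1←b0 b2←b1 b3←b0 b4←b2 b5←b0 b6←b0 b7←b4 b8←b0 b9←b0
Dom∩ at merges:
  b5: preds {b3,b4}: {b0,b3} ∩ {b0,b1,b2,b4} = {b0}; idom=b0
  b6: preds {b1,b3,b5}: {b0,b1} ∩ {b0,b3} ∩ {b0,b5} = {b0}; idom=b0
  b8: preds {b2,b6,b7}: {b0,b1,b2} ∩ {b0,b6} ∩ {b0,b1,b2,b4,b7} = {b0}; idom=b0
  b9: preds {b3,b8}: {b0,b3} ∩ {b0,b8} = {b0}; idom=b0

DF derivation:
  join b5 pred b3: b3 stop@b0
  join b5 pred b4: b4→b2→b1 stop@b0
  join b6 pred b1: b1 stop@b0
  join b6 pred b3: b3 stop@b0
  join b6 pred b5: b5 stop@b0
  join b8 pred b2: b2→b1 stop@b0
  join b8 pred b6: b6 stop@b0
  join b8 pred b7: b7→b4→b2→b1 stop@b0
  join b9 pred b3: b3 stop@b0
  join b9 pred b8: b8 stop@b0
  b0: DF=∅
  b1: DF={b5,b6,b8}
  b2: DF={b5,b8}
  b3: DF={b5,b6,b9}
  b4: DF={b5,b8}
  b5: DF={b6}
  b6: DF={b8}
  b7: DF={b8}
  b8: DF={b9}
  b9: DF=∅

DF(b2) = ["b5", "b8"]

Answer: ["b5", "b8"]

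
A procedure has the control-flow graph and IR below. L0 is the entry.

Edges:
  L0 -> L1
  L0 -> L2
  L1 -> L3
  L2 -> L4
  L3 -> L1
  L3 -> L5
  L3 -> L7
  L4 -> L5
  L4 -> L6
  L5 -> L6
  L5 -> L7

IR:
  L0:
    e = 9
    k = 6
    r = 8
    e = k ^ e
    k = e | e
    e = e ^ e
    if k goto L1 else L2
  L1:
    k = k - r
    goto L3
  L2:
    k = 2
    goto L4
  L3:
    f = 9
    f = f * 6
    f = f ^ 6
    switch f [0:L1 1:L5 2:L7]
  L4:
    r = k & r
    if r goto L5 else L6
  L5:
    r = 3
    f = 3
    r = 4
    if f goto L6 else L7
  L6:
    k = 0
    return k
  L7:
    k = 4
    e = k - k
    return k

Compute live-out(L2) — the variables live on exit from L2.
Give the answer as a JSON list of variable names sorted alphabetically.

Answer: ["k", "r"]

Analysis:
def/use:
  L0: def={e,k,r} ue=∅
  L1: def={k} ue={k,r}
  L2: def={k} ue=∅
  L3: def={f} ue=∅
  L4: def={r} ue={k,r}
  L5: def={f,r} ue=∅
  L6: def={k} ue=∅
  L7: def={e,k} ue=∅

Backward fixpoint:
  L0: in=∅ out={k,r}
  L1: in={k,r} out={k,r}
  L2: in={r} out={k,r}
  L3: in={k,r} out={k,r}
  L4: in={k,r} out=∅
  L5: in=∅ out=∅
  L6: in=∅ out=∅
  L7: in=∅ out=∅

live-out(L2) = ["k", "r"]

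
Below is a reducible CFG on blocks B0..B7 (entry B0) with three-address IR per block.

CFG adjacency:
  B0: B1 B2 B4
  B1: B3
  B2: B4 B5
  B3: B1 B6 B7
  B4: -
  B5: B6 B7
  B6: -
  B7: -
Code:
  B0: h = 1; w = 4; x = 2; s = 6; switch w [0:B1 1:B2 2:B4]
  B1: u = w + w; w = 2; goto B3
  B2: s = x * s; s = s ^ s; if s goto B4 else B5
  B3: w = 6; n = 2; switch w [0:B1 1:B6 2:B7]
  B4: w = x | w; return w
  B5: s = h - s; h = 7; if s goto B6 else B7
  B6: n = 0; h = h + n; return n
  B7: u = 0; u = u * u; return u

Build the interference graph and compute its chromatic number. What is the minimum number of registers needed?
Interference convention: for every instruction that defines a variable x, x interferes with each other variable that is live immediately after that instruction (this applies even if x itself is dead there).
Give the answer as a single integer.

Block summaries:
  B0 def {h,s,w,x} use ∅
  B1 def {u,w} use {w}
  B2 def {s} use {s,x}
  B3 def {n,w} use ∅
  B4 def {w} use {w,x}
  B5 def {h,s} use {h,s}
  B6 def {h,n} use {h}
  B7 def {u} use ∅

Backward fixpoint:
  B0: in=∅ out={h,s,w,x}
  B1: in={h,w} out={h}
  B2: in={h,s,w,x} out={h,s,w,x}
  B3: in={h} out={h,w}
  B4: in={w,x} out=∅
  B5: in={h,s} out={h}
  B6: in={h} out=∅
  B7: in=∅ out=∅

Conflict graph:
  h: {n,s,u,w,x}
  n: {h,w}
  s: {h,w,x}
  u: {h}
  w: {h,n,s,x}
  x: {h,s,w}

Registers:
  {h,s,w,x} pairwise interfere (4-clique) ⇒ χ ≥ 4
  assign h→r0 n→r2 s→r2 u→r1 w→r1 x→r3 — no edge inside a register ⇒ χ ≤ 4
  χ = 4

Answer: 4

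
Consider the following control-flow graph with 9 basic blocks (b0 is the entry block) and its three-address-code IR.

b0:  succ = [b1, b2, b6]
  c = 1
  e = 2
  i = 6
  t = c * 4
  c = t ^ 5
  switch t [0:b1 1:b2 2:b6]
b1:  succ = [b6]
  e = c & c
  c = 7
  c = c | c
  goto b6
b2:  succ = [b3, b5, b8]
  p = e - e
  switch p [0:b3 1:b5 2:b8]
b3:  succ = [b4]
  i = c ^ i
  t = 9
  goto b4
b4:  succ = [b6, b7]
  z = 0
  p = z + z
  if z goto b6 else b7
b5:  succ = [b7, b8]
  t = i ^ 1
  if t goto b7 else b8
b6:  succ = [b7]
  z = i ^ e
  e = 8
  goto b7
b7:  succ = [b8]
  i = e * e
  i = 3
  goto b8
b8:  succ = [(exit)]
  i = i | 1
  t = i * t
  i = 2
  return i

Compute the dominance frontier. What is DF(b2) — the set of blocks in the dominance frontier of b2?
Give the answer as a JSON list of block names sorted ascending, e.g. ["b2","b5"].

idom tree: b1←b0 b2←b0 b3←b2 b4←b3 b5←b2 b6←b0 b7←b0 b8←b0
Dom at joins:
  b6: preds {b0,b1,b4}: {b0} ∩ {b0,b1} ∩ {b0,b2,b3,b4} = {b0}; idom=b0
  b7: preds {b4,b5,b6}: {b0,b2,b3,b4} ∩ {b0,b2,b5} ∩ {b0,b6} = {b0}; idom=b0
  b8: preds {b2,b5,b7}: {b0,b2} ∩ {b0,b2,b5} ∩ {b0,b7} = {b0}; idom=b0

Frontier:
  join b6 pred b0: · stop@b0
  join b6 pred b1: b1 stop@b0
  join b6 pred b4: b4→b3→b2 stop@b0
  join b7 pred b4: b4→b3→b2 stop@b0
  join b7 pred b5: b5→b2 stop@b0
  join b7 pred b6: b6 stop@b0
  join b8 pred b2: b2 stop@b0
  join b8 pred b5: b5→b2 stop@b0
  join b8 pred b7: b7 stop@b0
  b0 → ∅
  b1 → {b6}
  b2 → {b6,b7,b8}
  b3 → {b6,b7}
  b4 → {b6,b7}
  b5 → {b7,b8}
  b6 → {b7}
  b7 → {b8}
  b8 → ∅

DF(b2) = ["b6", "b7", "b8"]

Answer: ["b6", "b7", "b8"]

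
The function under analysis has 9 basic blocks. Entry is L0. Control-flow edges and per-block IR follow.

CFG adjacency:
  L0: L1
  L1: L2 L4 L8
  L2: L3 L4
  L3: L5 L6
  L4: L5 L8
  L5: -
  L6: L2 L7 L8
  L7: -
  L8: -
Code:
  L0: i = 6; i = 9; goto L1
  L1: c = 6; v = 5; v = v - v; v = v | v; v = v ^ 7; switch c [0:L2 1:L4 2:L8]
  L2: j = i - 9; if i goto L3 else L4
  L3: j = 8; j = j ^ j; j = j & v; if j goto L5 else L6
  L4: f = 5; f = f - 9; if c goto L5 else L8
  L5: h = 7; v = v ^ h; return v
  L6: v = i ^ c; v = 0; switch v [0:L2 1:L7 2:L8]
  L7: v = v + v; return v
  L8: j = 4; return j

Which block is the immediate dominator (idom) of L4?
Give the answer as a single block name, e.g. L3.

Answer: L1

Analysis:
idom tree: L1←L0 L2←L1 L3←L2 L4←L1 L5←L1 L6←L3 L7←L6 L8←L1
Join-block Dom:
  L2: preds {L1,L6}: {L0,L1} ∩ {L0,L1,L2,L3,L6} = {L0,L1}; idom=L1
  L4: preds {L1,L2}: {L0,L1} ∩ {L0,L1,L2} = {L0,L1}; idom=L1
  L5: preds {L3,L4}: {L0,L1,L2,L3} ∩ {L0,L1,L4} = {L0,L1}; idom=L1
  L8: preds {L1,L4,L6}: {L0,L1} ∩ {L0,L1,L4} ∩ {L0,L1,L2,L3,L6} = {L0,L1}; idom=L1

idom(L4) = L1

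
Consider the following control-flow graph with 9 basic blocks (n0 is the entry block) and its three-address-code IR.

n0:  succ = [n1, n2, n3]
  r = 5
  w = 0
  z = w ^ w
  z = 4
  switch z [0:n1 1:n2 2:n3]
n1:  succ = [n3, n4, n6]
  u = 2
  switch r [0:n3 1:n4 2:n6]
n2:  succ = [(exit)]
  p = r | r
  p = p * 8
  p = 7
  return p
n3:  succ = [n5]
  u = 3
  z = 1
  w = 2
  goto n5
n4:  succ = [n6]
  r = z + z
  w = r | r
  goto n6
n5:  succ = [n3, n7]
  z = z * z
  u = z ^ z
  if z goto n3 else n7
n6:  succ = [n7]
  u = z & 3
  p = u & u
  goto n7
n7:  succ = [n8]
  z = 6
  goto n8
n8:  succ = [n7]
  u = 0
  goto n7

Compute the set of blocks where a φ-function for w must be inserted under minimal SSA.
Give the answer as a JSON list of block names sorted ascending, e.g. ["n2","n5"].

idom tree: n1←n0 n2←n0 n3←n0 n4←n1 n5←n3 n6←n1 n7←n0 n8←n7
Join-block Dom:
  n3: preds {n0,n1,n5}: {n0} ∩ {n0,n1} ∩ {n0,n3,n5} = {n0}; idom=n0
  n6: preds {n1,n4}: {n0,n1} ∩ {n0,n1,n4} = {n0,n1}; idom=n1
  n7: preds {n5,n6,n8}: {n0,n3,n5} ∩ {n0,n1,n6} ∩ {n0,n7,n8} = {n0}; idom=n0

Frontier:
  join n3 pred n0: · stop@n0
  join n3 pred n1: n1 stop@n0
  join n3 pred n5: n5→n3 stop@n0
  join n6 pred n1: · stop@n1
  join n6 pred n4: n4 stop@n1
  join n7 pred n5: n5→n3 stop@n0
  join n7 pred n6: n6→n1 stop@n0
  join n7 pred n8: n8→n7 stop@n0
  n0 → ∅
  n1 → {n3,n7}
  n2 → ∅
  n3 → {n3,n7}
  n4 → {n6}
  n5 → {n3,n7}
  n6 → {n7}
  n7 → {n7}
  n8 → {n7}

φ for w: defs {n0,n3,n4}
  DF⁺ = {n3,n6,n7}

Answer: ["n3", "n6", "n7"]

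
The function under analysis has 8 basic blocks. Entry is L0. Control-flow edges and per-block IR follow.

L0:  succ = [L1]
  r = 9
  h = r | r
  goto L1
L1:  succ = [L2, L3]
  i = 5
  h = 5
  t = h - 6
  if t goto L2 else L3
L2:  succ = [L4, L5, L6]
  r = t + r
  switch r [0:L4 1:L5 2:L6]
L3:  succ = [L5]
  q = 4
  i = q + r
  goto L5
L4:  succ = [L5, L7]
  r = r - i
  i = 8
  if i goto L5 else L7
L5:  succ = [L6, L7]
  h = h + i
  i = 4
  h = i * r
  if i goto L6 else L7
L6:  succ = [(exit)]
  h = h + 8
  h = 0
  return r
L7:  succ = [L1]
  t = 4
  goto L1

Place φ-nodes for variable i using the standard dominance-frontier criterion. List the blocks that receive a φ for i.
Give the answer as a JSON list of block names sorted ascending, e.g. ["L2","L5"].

idom tree: L1←L0 L2←L1 L3←L1 L4←L2 L5←L1 L6←L1 L7←L1
Dom at joins:
  L1: preds {L0,L7}: {L0} ∩ {L0,L1,L7} = {L0}; idom=L0
  L5: preds {L2,L3,L4}: {L0,L1,L2} ∩ {L0,L1,L3} ∩ {L0,L1,L2,L4} = {L0,L1}; idom=L1
  L6: preds {L2,L5}: {L0,L1,L2} ∩ {L0,L1,L5} = {L0,L1}; idom=L1
  L7: preds {L4,L5}: {L0,L1,L2,L4} ∩ {L0,L1,L5} = {L0,L1}; idom=L1

Frontier:
  join L1 pred L0: · stop@L0
  join L1 pred L7: L7→L1 stop@L0
  join L5 pred L2: L2 stop@L1
  join L5 pred L3: L3 stop@L1
  join L5 pred L4: L4→L2 stop@L1
  join L6 pred L2: L2 stop@L1
  join L6 pred L5: L5 stop@L1
  join L7 pred L4: L4→L2 stop@L1
  join L7 pred L5: L5 stop@L1
  L0: DF=∅
  L1: DF={L1}
  L2: DF={L5,L6,L7}
  L3: DF={L5}
  L4: DF={L5,L7}
  L5: DF={L6,L7}
  L6: DF=∅
  L7: DF={L1}

φ for i: defs {L1,L3,L4,L5}
  DF⁺ = {L1,L5,L6,L7}

Answer: ["L1", "L5", "L6", "L7"]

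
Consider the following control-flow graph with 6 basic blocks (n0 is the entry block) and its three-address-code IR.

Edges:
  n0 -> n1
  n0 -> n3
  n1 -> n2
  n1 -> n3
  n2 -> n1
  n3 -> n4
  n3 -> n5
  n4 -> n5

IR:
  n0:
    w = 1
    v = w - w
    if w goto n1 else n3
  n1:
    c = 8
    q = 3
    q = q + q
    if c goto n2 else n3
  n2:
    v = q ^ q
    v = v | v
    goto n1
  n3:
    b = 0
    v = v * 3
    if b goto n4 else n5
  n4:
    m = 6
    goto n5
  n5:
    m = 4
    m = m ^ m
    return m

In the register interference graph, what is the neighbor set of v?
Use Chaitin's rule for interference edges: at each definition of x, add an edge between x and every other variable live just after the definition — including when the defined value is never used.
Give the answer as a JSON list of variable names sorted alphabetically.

def/use:
  n0: def={v,w} ue=∅
  n1: def={c,q} ue=∅
  n2: def={v} ue={q}
  n3: def={b,v} ue={v}
  n4: def={m} ue=∅
  n5: def={m} ue=∅

Backward fixpoint:
  n0: in=∅ out={v}
  n1: in={v} out={q,v}
  n2: in={q} out={v}
  n3: in={v} out=∅
  n4: in=∅ out=∅
  n5: in=∅ out=∅

Conflict graph:
  b↔{v}
  c↔{q,v}
  m↔∅
  q↔{c,v}
  v↔{b,c,q,w}
  w↔{v}

N(v) = ["b", "c", "q", "w"]

Answer: ["b", "c", "q", "w"]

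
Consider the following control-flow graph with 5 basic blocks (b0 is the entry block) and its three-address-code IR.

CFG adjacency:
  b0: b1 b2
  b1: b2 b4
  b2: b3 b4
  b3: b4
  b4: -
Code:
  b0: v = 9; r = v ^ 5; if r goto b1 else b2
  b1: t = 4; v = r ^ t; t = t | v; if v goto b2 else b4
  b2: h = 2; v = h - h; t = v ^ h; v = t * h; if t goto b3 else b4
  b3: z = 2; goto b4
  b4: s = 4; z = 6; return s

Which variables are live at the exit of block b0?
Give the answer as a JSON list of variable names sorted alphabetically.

Answer: ["r"]

Analysis:
Block summaries:
  b0: def={r,v} ue=∅
  b1: def={t,v} ue={r}
  b2: def={h,t,v} ue=∅
  b3: def={z} ue=∅
  b4: def={s,z} ue=∅

Backward fixpoint:
  live b0: ∅→{r}
  live b1: {r}→∅
  live b2: ∅→∅
  live b3: ∅→∅
  live b4: ∅→∅

live-out(b0) = ["r"]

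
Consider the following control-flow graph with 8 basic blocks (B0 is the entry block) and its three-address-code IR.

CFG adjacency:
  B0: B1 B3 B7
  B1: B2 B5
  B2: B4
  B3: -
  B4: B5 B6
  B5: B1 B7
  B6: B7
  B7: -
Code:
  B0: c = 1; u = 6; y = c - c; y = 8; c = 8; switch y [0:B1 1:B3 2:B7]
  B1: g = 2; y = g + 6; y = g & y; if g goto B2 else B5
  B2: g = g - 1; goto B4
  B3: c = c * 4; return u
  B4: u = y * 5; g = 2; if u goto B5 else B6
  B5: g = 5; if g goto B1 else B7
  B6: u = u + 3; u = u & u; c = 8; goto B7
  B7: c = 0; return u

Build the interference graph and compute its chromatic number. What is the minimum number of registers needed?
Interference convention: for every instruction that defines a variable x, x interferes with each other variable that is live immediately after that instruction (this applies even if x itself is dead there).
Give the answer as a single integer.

Answer: 3

Derivation:
Per-block:
  B0 def {c,u,y} use ∅
  B1 def {g,y} use ∅
  B2 def {g} use {g}
  B3 def {c} use {c,u}
  B4 def {g,u} use {y}
  B5 def {g} use ∅
  B6 def {c,u} use {u}
  B7 def {c} use {u}

Live sets:
  live B0: ∅→{c,u}
  live B1: {u}→{g,u,y}
  live B2: {g,y}→{y}
  live B3: {c,u}→∅
  live B4: {y}→{u}
  live B5: {u}→{u}
  live B6: {u}→{u}
  live B7: {u}→∅

Conflict graph:
  c: {u,y}
  g: {u,y}
  u: {c,g,y}
  y: {c,g,u}

Registers:
  {c,u,y} pairwise interfere (3-clique) ⇒ χ ≥ 3
  3-colouring: R0={u}  R1={y}  R2={c,g}
  χ = 3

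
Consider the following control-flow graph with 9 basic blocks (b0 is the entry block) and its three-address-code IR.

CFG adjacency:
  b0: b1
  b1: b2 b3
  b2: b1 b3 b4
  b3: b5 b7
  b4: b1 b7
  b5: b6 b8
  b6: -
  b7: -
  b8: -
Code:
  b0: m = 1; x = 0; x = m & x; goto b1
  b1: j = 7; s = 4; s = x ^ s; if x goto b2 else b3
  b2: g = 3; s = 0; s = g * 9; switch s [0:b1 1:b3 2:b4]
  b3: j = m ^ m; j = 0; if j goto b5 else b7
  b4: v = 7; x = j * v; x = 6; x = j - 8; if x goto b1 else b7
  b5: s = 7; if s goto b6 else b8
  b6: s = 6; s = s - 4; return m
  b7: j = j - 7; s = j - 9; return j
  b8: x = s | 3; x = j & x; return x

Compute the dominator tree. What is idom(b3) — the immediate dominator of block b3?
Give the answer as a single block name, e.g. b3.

Answer: b1

Working:
idom tree: b1←b0 b2←b1 b3←b1 b4←b2 b5←b3 b6←b5 b7←b1 b8←b5
Dom at joins:
  b1: preds {b0,b2,b4}: {b0} ∩ {b0,b1,b2} ∩ {b0,b1,b2,b4} = {b0}; idom=b0
  b3: preds {b1,b2}: {b0,b1} ∩ {b0,b1,b2} = {b0,b1}; idom=b1
  b7: preds {b3,b4}: {b0,b1,b3} ∩ {b0,b1,b2,b4} = {b0,b1}; idom=b1

idom(b3) = b1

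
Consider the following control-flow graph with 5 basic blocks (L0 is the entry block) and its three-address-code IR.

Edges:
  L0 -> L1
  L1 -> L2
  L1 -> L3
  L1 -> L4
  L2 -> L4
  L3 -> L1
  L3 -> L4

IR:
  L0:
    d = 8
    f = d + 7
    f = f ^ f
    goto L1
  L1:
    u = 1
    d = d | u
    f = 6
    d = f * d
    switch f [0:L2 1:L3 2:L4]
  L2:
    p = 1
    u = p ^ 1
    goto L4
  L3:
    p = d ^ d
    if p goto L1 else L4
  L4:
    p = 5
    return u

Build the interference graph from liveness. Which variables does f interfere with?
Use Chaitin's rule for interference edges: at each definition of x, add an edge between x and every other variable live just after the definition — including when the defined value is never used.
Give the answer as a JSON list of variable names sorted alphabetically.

def/use:
  L0: def={d,f} ue=∅
  L1: def={d,f,u} ue={d}
  L2: def={p,u} ue=∅
  L3: def={p} ue={d}
  L4: def={p} ue={u}

Live sets:
  live L0: ∅→{d}
  live L1: {d}→{d,u}
  live L2: ∅→{u}
  live L3: {d,u}→{d,u}
  live L4: {u}→∅

Conflict graph:
  d — {f,p,u}
  f — {d,u}
  p — {d,u}
  u — {d,f,p}

N(f) = ["d", "u"]

Answer: ["d", "u"]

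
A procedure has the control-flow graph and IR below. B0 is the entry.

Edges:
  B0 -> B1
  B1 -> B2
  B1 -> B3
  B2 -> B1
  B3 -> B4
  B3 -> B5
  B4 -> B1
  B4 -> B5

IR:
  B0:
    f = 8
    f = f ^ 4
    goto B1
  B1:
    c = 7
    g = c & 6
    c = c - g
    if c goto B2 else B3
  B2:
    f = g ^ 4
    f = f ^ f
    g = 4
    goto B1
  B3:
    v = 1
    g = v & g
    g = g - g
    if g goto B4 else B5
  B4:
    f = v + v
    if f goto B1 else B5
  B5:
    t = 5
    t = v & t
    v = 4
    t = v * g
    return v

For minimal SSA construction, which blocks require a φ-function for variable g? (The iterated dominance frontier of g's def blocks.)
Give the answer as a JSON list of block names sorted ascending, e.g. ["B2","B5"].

Answer: ["B1"]

Working:
idom tree: B1←B0 B2←B1 B3←B1 B4←B3 B5←B3
Dom∩ at merges:
  B1: preds {B0,B2,B4}: {B0} ∩ {B0,B1,B2} ∩ {B0,B1,B3,B4} = {B0}; idom=B0
  B5: preds {B3,B4}: {B0,B1,B3} ∩ {B0,B1,B3,B4} = {B0,B1,B3}; idom=B3

DF walk-up:
  join B1 pred B0: · stop@B0
  join B1 pred B2: B2→B1 stop@B0
  join B1 pred B4: B4→B3→B1 stop@B0
  join B5 pred B3: · stop@B3
  join B5 pred B4: B4 stop@B3
  DF(B0)=∅
  DF(B1)={B1}
  DF(B2)={B1}
  DF(B3)={B1}
  DF(B4)={B1,B5}
  DF(B5)=∅

φ for g: defs {B1,B2,B3}
  DF⁺ = {B1}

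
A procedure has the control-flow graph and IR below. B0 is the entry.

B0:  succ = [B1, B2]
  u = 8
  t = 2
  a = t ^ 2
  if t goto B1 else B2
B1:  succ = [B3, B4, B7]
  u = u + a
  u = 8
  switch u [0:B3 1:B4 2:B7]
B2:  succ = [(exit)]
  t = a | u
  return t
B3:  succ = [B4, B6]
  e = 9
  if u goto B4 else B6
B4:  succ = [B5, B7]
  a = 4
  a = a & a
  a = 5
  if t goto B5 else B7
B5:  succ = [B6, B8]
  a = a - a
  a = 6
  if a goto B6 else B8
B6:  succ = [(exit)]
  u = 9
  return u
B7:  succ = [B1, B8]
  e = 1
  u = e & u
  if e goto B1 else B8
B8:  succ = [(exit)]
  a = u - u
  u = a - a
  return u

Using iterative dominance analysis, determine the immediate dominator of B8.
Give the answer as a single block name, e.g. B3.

Answer: B1

Working:
idom tree: B1←B0 B2←B0 B3←B1 B4←B1 B5←B4 B6←B1 B7←B1 B8←B1
Join-block Dom:
  B1: preds {B0,B7}: {B0} ∩ {B0,B1,B7} = {B0}; idom=B0
  B4: preds {B1,B3}: {B0,B1} ∩ {B0,B1,B3} = {B0,B1}; idom=B1
  B6: preds {B3,B5}: {B0,B1,B3} ∩ {B0,B1,B4,B5} = {B0,B1}; idom=B1
  B7: preds {B1,B4}: {B0,B1} ∩ {B0,B1,B4} = {B0,B1}; idom=B1
  B8: preds {B5,B7}: {B0,B1,B4,B5} ∩ {B0,B1,B7} = {B0,B1}; idom=B1

idom(B8) = B1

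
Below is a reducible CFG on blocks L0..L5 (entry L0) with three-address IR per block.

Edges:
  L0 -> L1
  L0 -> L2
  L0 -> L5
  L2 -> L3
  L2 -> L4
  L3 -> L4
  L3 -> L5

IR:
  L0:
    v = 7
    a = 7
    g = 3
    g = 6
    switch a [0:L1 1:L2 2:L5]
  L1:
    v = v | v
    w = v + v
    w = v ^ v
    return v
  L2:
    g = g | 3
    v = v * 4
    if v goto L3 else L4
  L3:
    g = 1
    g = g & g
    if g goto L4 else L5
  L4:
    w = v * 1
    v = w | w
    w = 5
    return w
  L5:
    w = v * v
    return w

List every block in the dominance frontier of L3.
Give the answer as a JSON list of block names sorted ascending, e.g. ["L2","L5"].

idom tree: L1←L0 L2←L0 L3←L2 L4←L2 L5←L0
Dom at joins:
  L4: preds {L2,L3}: {L0,L2} ∩ {L0,L2,L3} = {L0,L2}; idom=L2
  L5: preds {L0,L3}: {L0} ∩ {L0,L2,L3} = {L0}; idom=L0

Frontier:
  L4←L2: walk · to L2
  L4←L3: walk L3 to L2
  L5←L0: walk · to L0
  L5←L3: walk L3→L2 to L0
  L0 → ∅
  L1 → ∅
  L2 → {L5}
  L3 → {L4,L5}
  L4 → ∅
  L5 → ∅

DF(L3) = ["L4", "L5"]

Answer: ["L4", "L5"]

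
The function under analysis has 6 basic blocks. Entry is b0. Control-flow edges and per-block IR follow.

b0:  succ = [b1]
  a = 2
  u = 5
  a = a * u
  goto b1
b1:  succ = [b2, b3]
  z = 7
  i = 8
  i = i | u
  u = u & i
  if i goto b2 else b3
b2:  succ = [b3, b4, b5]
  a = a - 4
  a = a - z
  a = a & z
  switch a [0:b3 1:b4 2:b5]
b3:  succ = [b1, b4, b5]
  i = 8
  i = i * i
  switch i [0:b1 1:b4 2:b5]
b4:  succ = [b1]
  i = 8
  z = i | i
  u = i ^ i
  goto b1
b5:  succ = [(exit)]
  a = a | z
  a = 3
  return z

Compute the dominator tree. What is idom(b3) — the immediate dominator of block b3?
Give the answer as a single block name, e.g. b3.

Answer: b1

Analysis:
idom tree: b1←b0 b2←b1 b3←b1 b4←b1 b5←b1
Dom∩ at merges:
  b1: preds {b0,b3,b4}: {b0} ∩ {b0,b1,b3} ∩ {b0,b1,b4} = {b0}; idom=b0
  b3: preds {b1,b2}: {b0,b1} ∩ {b0,b1,b2} = {b0,b1}; idom=b1
  b4: preds {b2,b3}: {b0,b1,b2} ∩ {b0,b1,b3} = {b0,b1}; idom=b1
  b5: preds {b2,b3}: {b0,b1,b2} ∩ {b0,b1,b3} = {b0,b1}; idom=b1

idom(b3) = b1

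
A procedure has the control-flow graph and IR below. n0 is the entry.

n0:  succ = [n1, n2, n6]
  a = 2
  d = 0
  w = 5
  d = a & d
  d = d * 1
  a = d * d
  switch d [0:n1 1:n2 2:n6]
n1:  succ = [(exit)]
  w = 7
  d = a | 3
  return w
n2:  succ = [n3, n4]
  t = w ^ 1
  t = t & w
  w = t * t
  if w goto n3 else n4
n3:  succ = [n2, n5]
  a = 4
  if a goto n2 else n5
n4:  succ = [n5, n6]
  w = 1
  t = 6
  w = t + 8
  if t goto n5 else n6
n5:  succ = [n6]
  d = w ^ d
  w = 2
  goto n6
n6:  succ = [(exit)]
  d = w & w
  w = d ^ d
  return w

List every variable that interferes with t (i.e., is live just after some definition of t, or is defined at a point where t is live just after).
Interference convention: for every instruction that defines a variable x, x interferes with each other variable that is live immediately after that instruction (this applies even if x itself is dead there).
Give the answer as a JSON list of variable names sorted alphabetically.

Answer: ["d", "w"]

Analysis:
def/use:
  n0: {a,d,w} / ∅
  n1: {d,w} / {a}
  n2: {t,w} / {w}
  n3: {a} / ∅
  n4: {t,w} / ∅
  n5: {d,w} / {d,w}
  n6: {d,w} / {w}

Live sets:
  live n0: ∅→{a,d,w}
  live n1: {a}→∅
  live n2: {d,w}→{d,w}
  live n3: {d,w}→{d,w}
  live n4: {d}→{d,w}
  live n5: {d,w}→{w}
  live n6: {w}→∅

Conflict graph:
  a↔{d,w}
  d↔{a,t,w}
  t↔{d,w}
  w↔{a,d,t}

N(t) = ["d", "w"]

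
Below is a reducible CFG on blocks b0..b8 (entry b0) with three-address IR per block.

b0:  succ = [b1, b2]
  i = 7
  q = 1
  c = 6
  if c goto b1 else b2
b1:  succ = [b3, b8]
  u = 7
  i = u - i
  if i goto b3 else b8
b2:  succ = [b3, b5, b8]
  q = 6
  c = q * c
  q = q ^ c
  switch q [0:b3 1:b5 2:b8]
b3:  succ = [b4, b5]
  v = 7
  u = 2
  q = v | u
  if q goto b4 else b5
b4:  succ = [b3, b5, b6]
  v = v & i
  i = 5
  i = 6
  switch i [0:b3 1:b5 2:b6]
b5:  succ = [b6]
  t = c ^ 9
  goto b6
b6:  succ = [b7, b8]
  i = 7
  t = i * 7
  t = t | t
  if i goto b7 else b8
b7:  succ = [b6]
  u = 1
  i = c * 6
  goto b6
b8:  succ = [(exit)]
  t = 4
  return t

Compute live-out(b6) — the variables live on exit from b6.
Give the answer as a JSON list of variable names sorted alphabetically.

Answer: ["c"]

Working:
Per-block:
  b0 def {c,i,q} use ∅
  b1 def {i,u} use {i}
  b2 def {c,q} use {c}
  b3 def {q,u,v} use ∅
  b4 def {i,v} use {i,v}
  b5 def {t} use {c}
  b6 def {i,t} use ∅
  b7 def {i,u} use {c}
  b8 def {t} use ∅

Liveness:
  b0 li=∅ lo={c,i}
  b1 li={c,i} lo={c,i}
  b2 li={c,i} lo={c,i}
  b3 li={c,i} lo={c,i,v}
  b4 li={c,i,v} lo={c,i}
  b5 li={c} lo={c}
  b6 li={c} lo={c}
  b7 li={c} lo={c}
  b8 li=∅ lo=∅

live-out(b6) = ["c"]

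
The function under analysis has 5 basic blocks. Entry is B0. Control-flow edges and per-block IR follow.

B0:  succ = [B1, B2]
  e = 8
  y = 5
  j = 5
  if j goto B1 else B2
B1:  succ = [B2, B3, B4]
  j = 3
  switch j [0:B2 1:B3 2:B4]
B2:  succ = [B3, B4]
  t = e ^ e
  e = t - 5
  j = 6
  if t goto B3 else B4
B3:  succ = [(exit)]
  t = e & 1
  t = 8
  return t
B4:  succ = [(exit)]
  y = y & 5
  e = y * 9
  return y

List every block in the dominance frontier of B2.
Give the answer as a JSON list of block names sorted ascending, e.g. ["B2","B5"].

Answer: ["B3", "B4"]

Derivation:
idom tree: B1←B0 B2←B0 B3←B0 B4←B0
Dom at joins:
  B2: preds {B0,B1}: {B0} ∩ {B0,B1} = {B0}; idom=B0
  B3: preds {B1,B2}: {B0,B1} ∩ {B0,B2} = {B0}; idom=B0
  B4: preds {B1,B2}: {B0,B1} ∩ {B0,B2} = {B0}; idom=B0

DF walk-up:
  B2←B0: walk · to B0
  B2←B1: walk B1 to B0
  B3←B1: walk B1 to B0
  B3←B2: walk B2 to B0
  B4←B1: walk B1 to B0
  B4←B2: walk B2 to B0
  B0: DF=∅
  B1: DF={B2,B3,B4}
  B2: DF={B3,B4}
  B3: DF=∅
  B4: DF=∅

DF(B2) = ["B3", "B4"]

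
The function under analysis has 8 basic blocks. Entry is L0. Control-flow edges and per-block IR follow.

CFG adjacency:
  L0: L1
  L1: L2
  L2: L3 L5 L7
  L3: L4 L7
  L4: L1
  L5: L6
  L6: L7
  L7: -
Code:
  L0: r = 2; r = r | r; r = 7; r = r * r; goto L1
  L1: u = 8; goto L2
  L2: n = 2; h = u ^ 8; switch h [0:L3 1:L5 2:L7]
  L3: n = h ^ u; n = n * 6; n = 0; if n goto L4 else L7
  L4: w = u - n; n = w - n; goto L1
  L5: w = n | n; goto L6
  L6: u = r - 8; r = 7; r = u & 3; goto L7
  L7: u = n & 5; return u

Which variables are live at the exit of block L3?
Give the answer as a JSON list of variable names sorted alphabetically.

Answer: ["n", "r", "u"]

Derivation:
Per-block:
  L0: {r} / ∅
  L1: {u} / ∅
  L2: {h,n} / {u}
  L3: {n} / {h,u}
  L4: {n,w} / {n,u}
  L5: {w} / {n}
  L6: {r,u} / {r}
  L7: {u} / {n}

Backward fixpoint:
  live L0: ∅→{r}
  live L1: {r}→{r,u}
  live L2: {r,u}→{h,n,r,u}
  live L3: {h,r,u}→{n,r,u}
  live L4: {n,r,u}→{r}
  live L5: {n,r}→{n,r}
  live L6: {n,r}→{n}
  live L7: {n}→∅

live-out(L3) = ["n", "r", "u"]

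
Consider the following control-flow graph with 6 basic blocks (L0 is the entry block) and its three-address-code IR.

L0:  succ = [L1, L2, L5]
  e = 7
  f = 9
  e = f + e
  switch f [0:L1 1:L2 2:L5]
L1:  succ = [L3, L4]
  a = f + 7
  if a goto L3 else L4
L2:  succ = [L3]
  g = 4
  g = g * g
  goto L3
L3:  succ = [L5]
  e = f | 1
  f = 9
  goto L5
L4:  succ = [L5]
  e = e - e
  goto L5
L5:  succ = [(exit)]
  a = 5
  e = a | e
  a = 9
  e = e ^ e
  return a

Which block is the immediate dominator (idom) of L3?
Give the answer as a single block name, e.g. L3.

Answer: L0

Analysis:
idom tree: L1←L0 L2←L0 L3←L0 L4←L1 L5←L0
Dom at joins:
  L3: preds {L1,L2}: {L0,L1} ∩ {L0,L2} = {L0}; idom=L0
  L5: preds {L0,L3,L4}: {L0} ∩ {L0,L3} ∩ {L0,L1,L4} = {L0}; idom=L0

idom(L3) = L0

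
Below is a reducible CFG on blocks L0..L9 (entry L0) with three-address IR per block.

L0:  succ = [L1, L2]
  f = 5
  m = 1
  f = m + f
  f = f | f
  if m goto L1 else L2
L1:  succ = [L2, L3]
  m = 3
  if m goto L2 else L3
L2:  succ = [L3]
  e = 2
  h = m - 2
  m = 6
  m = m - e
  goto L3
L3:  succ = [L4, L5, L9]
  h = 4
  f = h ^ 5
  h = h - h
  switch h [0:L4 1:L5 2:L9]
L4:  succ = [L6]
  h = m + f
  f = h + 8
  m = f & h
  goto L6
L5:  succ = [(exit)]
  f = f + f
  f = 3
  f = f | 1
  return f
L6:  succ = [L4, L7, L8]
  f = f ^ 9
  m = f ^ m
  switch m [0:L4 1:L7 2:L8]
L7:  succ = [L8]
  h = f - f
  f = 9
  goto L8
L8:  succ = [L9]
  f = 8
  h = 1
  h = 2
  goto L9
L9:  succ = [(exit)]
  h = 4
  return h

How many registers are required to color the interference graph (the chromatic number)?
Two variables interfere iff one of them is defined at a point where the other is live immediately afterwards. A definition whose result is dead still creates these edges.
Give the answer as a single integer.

Answer: 3

Derivation:
Per-block:
  L0: def={f,m} ue=∅
  L1: def={m} ue=∅
  L2: def={e,h,m} ue={m}
  L3: def={f,h} ue=∅
  L4: def={f,h,m} ue={f,m}
  L5: def={f} ue={f}
  L6: def={f,m} ue={f,m}
  L7: def={f,h} ue={f}
  L8: def={f,h} ue=∅
  L9: def={h} ue=∅

Backward fixpoint:
  L0: in=∅ out={m}
  L1: in=∅ out={m}
  L2: in={m} out={m}
  L3: in={m} out={f,m}
  L4: in={f,m} out={f,m}
  L5: in={f} out=∅
  L6: in={f,m} out={f,m}
  L7: in={f} out=∅
  L8: in=∅ out=∅
  L9: in=∅ out=∅

Interference:
  e — {h,m}
  f — {h,m}
  h — {e,f,m}
  m — {e,f,h}

Chromatic number:
  {e,h,m} pairwise interfere (3-clique) ⇒ χ ≥ 3
  assign e→c2 f→c2 h→c0 m→c1 — no edge inside a register ⇒ χ ≤ 3
  χ = 3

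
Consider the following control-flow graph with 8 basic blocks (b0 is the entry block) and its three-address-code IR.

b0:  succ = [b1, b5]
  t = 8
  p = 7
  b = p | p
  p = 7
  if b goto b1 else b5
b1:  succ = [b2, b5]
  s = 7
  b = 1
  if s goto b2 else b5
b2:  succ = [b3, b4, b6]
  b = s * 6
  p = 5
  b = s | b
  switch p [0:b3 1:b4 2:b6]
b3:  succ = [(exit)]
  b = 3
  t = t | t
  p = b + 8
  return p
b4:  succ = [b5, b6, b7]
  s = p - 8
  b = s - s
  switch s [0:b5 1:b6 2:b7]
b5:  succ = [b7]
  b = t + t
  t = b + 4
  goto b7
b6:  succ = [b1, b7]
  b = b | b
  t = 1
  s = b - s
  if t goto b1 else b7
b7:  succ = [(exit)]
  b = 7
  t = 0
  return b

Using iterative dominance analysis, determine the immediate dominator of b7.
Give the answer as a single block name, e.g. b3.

idom tree: b1←b0 b2←b1 b3←b2 b4←b2 b5←b0 b6←b2 b7←b0
Join-block Dom:
  b1: preds {b0,b6}: {b0} ∩ {b0,b1,b2,b6} = {b0}; idom=b0
  b5: preds {b0,b1,b4}: {b0} ∩ {b0,b1} ∩ {b0,b1,b2,b4} = {b0}; idom=b0
  b6: preds {b2,b4}: {b0,b1,b2} ∩ {b0,b1,b2,b4} = {b0,b1,b2}; idom=b2
  b7: preds {b4,b5,b6}: {b0,b1,b2,b4} ∩ {b0,b5} ∩ {b0,b1,b2,b6} = {b0}; idom=b0

idom(b7) = b0

Answer: b0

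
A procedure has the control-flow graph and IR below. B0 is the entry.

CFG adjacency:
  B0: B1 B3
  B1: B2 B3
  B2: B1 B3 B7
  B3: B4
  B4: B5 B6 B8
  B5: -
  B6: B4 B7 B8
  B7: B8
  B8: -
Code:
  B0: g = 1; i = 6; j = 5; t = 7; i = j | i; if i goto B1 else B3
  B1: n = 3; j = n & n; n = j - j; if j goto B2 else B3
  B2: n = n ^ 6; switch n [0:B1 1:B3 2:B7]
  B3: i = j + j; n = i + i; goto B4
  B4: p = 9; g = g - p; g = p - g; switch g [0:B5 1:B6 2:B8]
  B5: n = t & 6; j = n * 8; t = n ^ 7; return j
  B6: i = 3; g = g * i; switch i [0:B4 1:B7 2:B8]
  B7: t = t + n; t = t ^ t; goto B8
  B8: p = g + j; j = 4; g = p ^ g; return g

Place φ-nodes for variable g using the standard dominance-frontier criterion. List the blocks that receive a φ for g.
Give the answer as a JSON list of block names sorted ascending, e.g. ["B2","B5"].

Answer: ["B4", "B7", "B8"]

Working:
idom tree: B1←B0 B2←B1 B3←B0 B4←B3 B5←B4 B6←B4 B7←B0 B8←B0
Join-block Dom:
  B1: preds {B0,B2}: {B0} ∩ {B0,B1,B2} = {B0}; idom=B0
  B3: preds {B0,B1,B2}: {B0} ∩ {B0,B1} ∩ {B0,B1,B2} = {B0}; idom=B0
  B4: preds {B3,B6}: {B0,B3} ∩ {B0,B3,B4,B6} = {B0,B3}; idom=B3
  B7: preds {B2,B6}: {B0,B1,B2} ∩ {B0,B3,B4,B6} = {B0}; idom=B0
  B8: preds {B4,B6,B7}: {B0,B3,B4} ∩ {B0,B3,B4,B6} ∩ {B0,B7} = {B0}; idom=B0

Frontier:
  B1←B0: walk · to B0
  B1←B2: walk B2→B1 to B0
  B3←B0: walk · to B0
  B3←B1: walk B1 to B0
  B3←B2: walk B2→B1 to B0
  B4←B3: walk · to B3
  B4←B6: walk B6→B4 to B3
  B7←B2: walk B2→B1 to B0
  B7←B6: walk B6→B4→B3 to B0
  B8←B4: walk B4→B3 to B0
  B8←B6: walk B6→B4→B3 to B0
  B8←B7: walk B7 to B0
  B0: DF=∅
  B1: DF={B1,B3,B7}
  B2: DF={B1,B3,B7}
  B3: DF={B7,B8}
  B4: DF={B4,B7,B8}
  B5: DF=∅
  B6: DF={B4,B7,B8}
  B7: DF={B8}
  B8: DF=∅

φ for g: defs {B0,B4,B6,B8}
  DF⁺ = {B4,B7,B8}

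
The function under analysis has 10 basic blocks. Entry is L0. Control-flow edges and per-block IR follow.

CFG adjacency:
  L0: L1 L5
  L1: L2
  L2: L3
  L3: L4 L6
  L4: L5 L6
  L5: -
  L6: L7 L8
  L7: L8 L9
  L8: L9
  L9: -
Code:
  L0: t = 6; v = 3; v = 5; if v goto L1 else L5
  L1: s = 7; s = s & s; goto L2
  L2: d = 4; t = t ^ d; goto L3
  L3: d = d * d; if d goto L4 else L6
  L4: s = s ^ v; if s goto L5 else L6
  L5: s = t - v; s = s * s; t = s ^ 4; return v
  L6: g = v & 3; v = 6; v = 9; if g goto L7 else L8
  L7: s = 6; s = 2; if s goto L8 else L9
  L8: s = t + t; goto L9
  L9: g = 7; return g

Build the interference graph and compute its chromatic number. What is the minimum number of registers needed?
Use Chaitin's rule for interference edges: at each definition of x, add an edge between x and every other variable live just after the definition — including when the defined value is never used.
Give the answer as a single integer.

Block summaries:
  L0 def {t,v} use ∅
  L1 def {s} use ∅
  L2 def {d,t} use {t}
  L3 def {d} use {d}
  L4 def {s} use {s,v}
  L5 def {s,t} use {t,v}
  L6 def {g,v} use {v}
  L7 def {s} use ∅
  L8 def {s} use {t}
  L9 def {g} use ∅

Liveness:
  L0: in=∅ out={t,v}
  L1: in={t,v} out={s,t,v}
  L2: in={s,t,v} out={d,s,t,v}
  L3: in={d,s,t,v} out={s,t,v}
  L4: in={s,t,v} out={t,v}
  L5: in={t,v} out=∅
  L6: in={t,v} out={t}
  L7: in={t} out={t}
  L8: in={t} out=∅
  L9: in=∅ out=∅

Conflict graph:
  d — {s,t,v}
  g — {t,v}
  s — {d,t,v}
  t — {d,g,s,v}
  v — {d,g,s,t}

Colouring:
  lower bound: {d,s,t,v} mutually conflict ⇒ χ ≥ 4
  assign d→c2 g→c2 s→c3 t→c0 v→c1 — no edge inside a register ⇒ χ ≤ 4
  χ = 4

Answer: 4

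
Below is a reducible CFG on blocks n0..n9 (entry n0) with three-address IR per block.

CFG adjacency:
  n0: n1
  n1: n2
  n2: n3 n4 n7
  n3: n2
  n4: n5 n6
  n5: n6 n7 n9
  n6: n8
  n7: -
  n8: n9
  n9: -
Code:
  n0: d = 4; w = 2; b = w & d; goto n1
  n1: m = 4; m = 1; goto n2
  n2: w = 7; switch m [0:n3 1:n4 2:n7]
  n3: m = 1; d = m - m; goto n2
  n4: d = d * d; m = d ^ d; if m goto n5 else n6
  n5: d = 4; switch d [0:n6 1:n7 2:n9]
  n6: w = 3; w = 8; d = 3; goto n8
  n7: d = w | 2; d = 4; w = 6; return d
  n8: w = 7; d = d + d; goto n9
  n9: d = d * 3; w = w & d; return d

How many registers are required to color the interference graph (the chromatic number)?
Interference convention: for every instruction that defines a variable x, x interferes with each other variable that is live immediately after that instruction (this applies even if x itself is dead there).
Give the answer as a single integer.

def/use:
  n0 def {b,d,w} use ∅
  n1 def {m} use ∅
  n2 def {w} use {m}
  n3 def {d,m} use ∅
  n4 def {d,m} use {d}
  n5 def {d} use ∅
  n6 def {d,w} use ∅
  n7 def {d,w} use {w}
  n8 def {d,w} use {d}
  n9 def {d,w} use {d,w}

Backward fixpoint:
  n0 li=∅ lo={d}
  n1 li={d} lo={d,m}
  n2 li={d,m} lo={d,w}
  n3 li=∅ lo={d,m}
  n4 li={d,w} lo={w}
  n5 li={w} lo={d,w}
  n6 li=∅ lo={d}
  n7 li={w} lo=∅
  n8 li={d} lo={d,w}
  n9 li={d,w} lo=∅

Conflict graph:
  b↔{d}
  d↔{b,m,w}
  m↔{d,w}
  w↔{d,m}

Registers:
  clique {d,m,w} ⇒ need ≥ 3
  assign b→R1 d→R0 m→R1 w→R2 — no edge inside a register ⇒ χ ≤ 3
  χ = 3

Answer: 3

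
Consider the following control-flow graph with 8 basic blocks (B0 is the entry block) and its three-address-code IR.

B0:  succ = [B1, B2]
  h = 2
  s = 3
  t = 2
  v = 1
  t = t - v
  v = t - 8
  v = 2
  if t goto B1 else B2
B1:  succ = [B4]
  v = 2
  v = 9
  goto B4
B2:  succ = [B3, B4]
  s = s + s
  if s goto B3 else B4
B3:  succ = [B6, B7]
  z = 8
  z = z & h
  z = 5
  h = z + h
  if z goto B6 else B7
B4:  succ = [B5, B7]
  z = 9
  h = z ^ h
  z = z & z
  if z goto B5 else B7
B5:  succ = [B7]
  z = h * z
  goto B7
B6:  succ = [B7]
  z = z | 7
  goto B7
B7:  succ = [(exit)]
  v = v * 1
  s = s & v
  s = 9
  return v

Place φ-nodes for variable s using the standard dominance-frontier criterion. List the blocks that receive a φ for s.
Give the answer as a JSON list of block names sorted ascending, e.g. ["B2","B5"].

Answer: ["B4", "B7"]

Analysis:
idom tree: B1←B0 B2←B0 B3←B2 B4←B0 B5←B4 B6←B3 B7←B0
Join-block Dom:
  B4: preds {B1,B2}: {B0,B1} ∩ {B0,B2} = {B0}; idom=B0
  B7: preds {B3,B4,B5,B6}: {B0,B2,B3} ∩ {B0,B4} ∩ {B0,B4,B5} ∩ {B0,B2,B3,B6} = {B0}; idom=B0

DF walk-up:
  B4←B1: walk B1 to B0
  B4←B2: walk B2 to B0
  B7←B3: walk B3→B2 to B0
  B7←B4: walk B4 to B0
  B7←B5: walk B5→B4 to B0
  B7←B6: walk B6→B3→B2 to B0
  B0: DF=∅
  B1: DF={B4}
  B2: DF={B4,B7}
  B3: DF={B7}
  B4: DF={B7}
  B5: DF={B7}
  B6: DF={B7}
  B7: DF=∅

φ for s: defs {B0,B2,B7}
  DF⁺ = {B4,B7}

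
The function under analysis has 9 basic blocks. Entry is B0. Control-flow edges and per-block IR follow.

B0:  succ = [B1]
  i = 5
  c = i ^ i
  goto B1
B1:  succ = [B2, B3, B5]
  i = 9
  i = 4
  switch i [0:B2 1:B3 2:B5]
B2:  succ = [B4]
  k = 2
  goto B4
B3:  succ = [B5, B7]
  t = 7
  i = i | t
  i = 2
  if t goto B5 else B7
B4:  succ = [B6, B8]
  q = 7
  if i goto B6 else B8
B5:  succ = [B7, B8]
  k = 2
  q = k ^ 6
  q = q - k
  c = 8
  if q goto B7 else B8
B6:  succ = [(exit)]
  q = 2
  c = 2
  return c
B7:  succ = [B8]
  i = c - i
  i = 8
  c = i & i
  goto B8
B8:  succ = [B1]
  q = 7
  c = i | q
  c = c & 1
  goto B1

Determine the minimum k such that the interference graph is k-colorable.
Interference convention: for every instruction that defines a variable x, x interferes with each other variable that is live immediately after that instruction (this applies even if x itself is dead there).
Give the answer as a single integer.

Answer: 3

Derivation:
def/use:
  B0: def={c,i} ue=∅
  B1: def={i} ue=∅
  B2: def={k} ue=∅
  B3: def={i,t} ue={i}
  B4: def={q} ue={i}
  B5: def={c,k,q} ue=∅
  B6: def={c,q} ue=∅
  B7: def={c,i} ue={c,i}
  B8: def={c,q} ue={i}

Liveness:
  B0: in=∅ out={c}
  B1: in={c} out={c,i}
  B2: in={i} out={i}
  B3: in={c,i} out={c,i}
  B4: in={i} out={i}
  B5: in={i} out={c,i}
  B6: in=∅ out=∅
  B7: in={c,i} out={i}
  B8: in={i} out={c}

Interfere edges:
  c — {i,q,t}
  i — {c,k,q,t}
  k — {i,q}
  q — {c,i,k}
  t — {c,i}

Colouring:
  clique {c,i,q} ⇒ need ≥ 3
  assign c→r1 i→r0 k→r1 q→r2 t→r2 — no edge inside a register ⇒ χ ≤ 3
  χ = 3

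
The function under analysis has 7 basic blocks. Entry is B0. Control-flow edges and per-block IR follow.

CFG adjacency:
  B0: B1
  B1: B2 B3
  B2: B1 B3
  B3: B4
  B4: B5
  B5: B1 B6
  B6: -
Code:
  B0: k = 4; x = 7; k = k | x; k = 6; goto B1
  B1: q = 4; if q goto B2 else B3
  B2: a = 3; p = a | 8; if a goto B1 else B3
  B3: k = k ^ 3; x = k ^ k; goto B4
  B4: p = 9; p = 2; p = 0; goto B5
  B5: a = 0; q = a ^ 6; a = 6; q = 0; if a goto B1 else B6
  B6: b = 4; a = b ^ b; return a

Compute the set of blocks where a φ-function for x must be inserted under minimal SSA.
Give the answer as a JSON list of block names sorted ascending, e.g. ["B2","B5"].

idom tree: B1←B0 B2←B1 B3←B1 B4←B3 B5←B4 B6←B5
Dom∩ at merges:
  B1: preds {B0,B2,B5}: {B0} ∩ {B0,B1,B2} ∩ {B0,B1,B3,B4,B5} = {B0}; idom=B0
  B3: preds {B1,B2}: {B0,B1} ∩ {B0,B1,B2} = {B0,B1}; idom=B1

DF walk-up:
  join B1 pred B0: · stop@B0
  join B1 pred B2: B2→B1 stop@B0
  join B1 pred B5: B5→B4→B3→B1 stop@B0
  join B3 pred B1: · stop@B1
  join B3 pred B2: B2 stop@B1
  B0 → ∅
  B1 → {B1}
  B2 → {B1,B3}
  B3 → {B1}
  B4 → {B1}
  B5 → {B1}
  B6 → ∅

φ for x: defs {B0,B3}
  DF⁺ = {B1}

Answer: ["B1"]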